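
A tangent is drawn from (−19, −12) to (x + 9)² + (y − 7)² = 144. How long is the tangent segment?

With centre O = (−9, 7), |OP|² = 461 and r² = 144.
Power of the point: PT² = |PO|² − r² = 317, so PT = √317.

√317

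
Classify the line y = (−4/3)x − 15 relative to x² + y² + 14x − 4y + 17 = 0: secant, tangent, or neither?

Centre (−7, 2), r² = 36. Distance² from centre to line = (23)²/25 = 529/25.
Since d² < r², the line cuts the circle twice.

secant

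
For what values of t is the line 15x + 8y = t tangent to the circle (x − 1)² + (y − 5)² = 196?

t = −183 or t = 293

For a tangent, require d(centre, line) = r = 14.
|15·1 + 8·5 − t| / √289 = 14
|t − (55)| = 14·17, so t = 293 or t = −183.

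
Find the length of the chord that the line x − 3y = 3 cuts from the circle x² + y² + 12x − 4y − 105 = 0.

From the line, y = (−3 + x)/3. Substituting:
10x² + 90x − 900 = 0  ⟹  x² + 9x − 90 = 0
x = 6 or x = −15, giving (6, 1) and (−15, −6).
|(6, 1) − (−15, −6)| = √((21)² + (7)²) = 7√10.

7√10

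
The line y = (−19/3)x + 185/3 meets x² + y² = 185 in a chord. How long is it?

Substitute y = (185 − 19x)/3:
370x² − 7030x + 32560 = 0  ⟹  x² − 19x + 88 = 0
x = 11 or x = 8, giving (11, −8) and (8, 11).
Chord length = distance between (11, −8) and (8, 11) = √370 = √370.

√370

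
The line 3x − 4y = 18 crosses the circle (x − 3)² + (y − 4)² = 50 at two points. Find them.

Express y = (−18 + 3x)/4 and substitute into the circle:
25x² − 300x + 500 = 0  ⟹  x² − 12x + 20 = 0
x = 10 or x = 2, giving (10, 3) and (2, −3).

(2, −3) and (10, 3)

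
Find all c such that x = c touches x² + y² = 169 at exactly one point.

Tangency holds when the distance from the centre (0, 0) to the line equals the radius 13:
|1·0 + 0·0 − c| / √1 = 13
|c| = 13, so c = 13 or c = −13.

c = −13 or c = 13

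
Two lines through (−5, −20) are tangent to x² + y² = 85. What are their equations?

7x − 6y = 85 and 9x + 2y = −85

Let a tangent through (−5, −20) have slope m. Its distance from (0, 0) must equal √85:
(5m − (20))² = 85(m² + 1)
12m² + 40m − 63 = 0, so m = 7/6 or m = −9/2.
Through (−5, −20) these give 7x − 6y = 85 and 9x + 2y = −85.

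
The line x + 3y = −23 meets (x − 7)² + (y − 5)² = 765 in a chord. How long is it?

15√10

Express y = (−23 − x)/3 and substitute into the circle:
10x² − 50x − 5000 = 0  ⟹  x² − 5x − 500 = 0
x = 25 or x = −20, giving (25, −16) and (−20, −1).
|(25, −16) − (−20, −1)| = √((45)² + (−15)²) = 15√10.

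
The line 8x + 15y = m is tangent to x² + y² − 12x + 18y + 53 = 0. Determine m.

m = −223 or m = 49

For a tangent, require d(centre, line) = r = 8.
|8·6 + 15·(−9) − m| / √289 = 8
|m − (−87)| = 8·17, so m = 49 or m = −223.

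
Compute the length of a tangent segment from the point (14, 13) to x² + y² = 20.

√345

Centre (0, 0), r² = 20. |PO|² = (14)² + (13)² = 365.
Power of the point: PT² = |PO|² − r² = 345, so PT = √345.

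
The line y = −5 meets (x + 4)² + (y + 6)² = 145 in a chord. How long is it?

24

Centre (−4, −6), r² = 145. Perpendicular distance d from centre to line = |−1| / √1 = 1.
Half the chord is √(r² − d²) = √(144), so the full chord is 24.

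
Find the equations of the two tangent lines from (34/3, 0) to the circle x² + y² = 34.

Write the tangent as mx − y + (0 − m·(34/3)) = 0 and set its distance from the centre to √34:
(−34/3m − (0))² = 34(m² + 1)
25m² − 9 = 0, so m = 3/5 or m = −3/5.
With m = 3/5: 3x − 5y = 34. With m = −3/5: 3x + 5y = 34.

3x − 5y = 34 and 3x + 5y = 34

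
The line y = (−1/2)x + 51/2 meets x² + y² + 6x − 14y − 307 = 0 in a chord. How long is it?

Substitute y = (51 − x)/2:
5x² − 50x − 55 = 0  ⟹  x² − 10x − 11 = 0
x = 11 or x = −1, giving (11, 20) and (−1, 26).
|(11, 20) − (−1, 26)| = √((12)² + (−6)²) = 6√5.

6√5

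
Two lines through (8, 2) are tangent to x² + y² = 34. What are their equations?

3x + 5y = 34 and 5x − 3y = 34

A line y − (2) = m(x − (8)) is tangent when its distance from (0, 0) is √34:
(−8m − (−2))² = 34(m² + 1)
15m² − 16m − 15 = 0, so m = −3/5 or m = 5/3.
Through (8, 2) these give 3x + 5y = 34 and 5x − 3y = 34.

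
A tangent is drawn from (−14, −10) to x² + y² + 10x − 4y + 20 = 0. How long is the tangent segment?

6√6

Centre (−5, 2), r² = 9. |PO|² = (−9)² + (−12)² = 225.
The tangent meets the radius at right angles, so tangent² = |PO|² − r² = 225 − 9 = 216.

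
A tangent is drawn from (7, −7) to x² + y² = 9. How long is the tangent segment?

With centre O = (0, 0), |OP|² = 98 and r² = 9.
Power of the point: PT² = |PO|² − r² = 89, so PT = √89.

√89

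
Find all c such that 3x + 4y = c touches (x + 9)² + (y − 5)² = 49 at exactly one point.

c = −42 or c = 28

For a tangent, require d(centre, line) = r = 7.
|3·(−9) + 4·5 − c| / √25 = 7
|c − (−7)| = 7·5, so c = 28 or c = −42.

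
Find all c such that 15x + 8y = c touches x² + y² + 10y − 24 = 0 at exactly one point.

c = −159 or c = 79

The line touches the circle iff its distance from (0, −5) is 7:
|15·0 + 8·(−5) − c| / √289 = 7
|c − (−40)| = 7·17, so c = 79 or c = −159.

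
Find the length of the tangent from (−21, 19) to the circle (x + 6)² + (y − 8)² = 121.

15

The centre is (−6, 8) and r = 11. The square of the distance from P to the centre is 225 + 121 = 346.
Power of the point: PT² = |PO|² − r² = 225, so PT = 15.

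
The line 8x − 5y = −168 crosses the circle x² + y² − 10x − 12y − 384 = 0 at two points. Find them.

(−16, 8) and (−6, 24)

Substitute y = (168 + 8x)/5:
89x² + 1958x + 8544 = 0  ⟹  x² + 22x + 96 = 0
x = −6 or x = −16, giving (−6, 24) and (−16, 8).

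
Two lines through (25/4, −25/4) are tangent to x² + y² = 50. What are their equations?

Let a tangent through (25/4, −25/4) have slope m. Its distance from (0, 0) must equal 5√2:
[m·(−25/4) − (25/4)]² = 50(m² + 1)
7m² − 50m + 7 = 0, so m = 7 or m = 1/7.
With m = 7: 7x − y = 50. With m = 1/7: x − 7y = 50.

7x − y = 50 and x − 7y = 50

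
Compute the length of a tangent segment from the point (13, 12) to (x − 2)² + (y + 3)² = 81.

With centre O = (2, −3), |OP|² = 346 and r² = 81.
Power of the point: PT² = |PO|² − r² = 265, so PT = √265.

√265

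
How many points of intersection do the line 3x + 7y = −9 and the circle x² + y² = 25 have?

2

d² = (3·0 + 7·0 − (−9))²/58 = 81/58; r² = 25.
Since d² < r², the line cuts the circle twice.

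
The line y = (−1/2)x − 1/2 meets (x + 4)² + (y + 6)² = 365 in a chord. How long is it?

16√5

From the line, y = (−1 − x)/2. Substituting:
5x² + 10x − 1275 = 0  ⟹  x² + 2x − 255 = 0
x = 15 or x = −17, giving (15, −8) and (−17, 8).
Chord length = distance between (15, −8) and (−17, 8) = √1280 = 16√5.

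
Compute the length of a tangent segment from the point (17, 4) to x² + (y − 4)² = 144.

With centre O = (0, 4), |OP|² = 289 and r² = 144.
By the tangent–radius right angle, tangent length = √(|PO|² − r²) = √145.

√145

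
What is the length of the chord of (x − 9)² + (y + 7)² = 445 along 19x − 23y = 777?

From the line, y = (−777 + 19x)/23. Substituting:
890x² − 32930x + 186900 = 0  ⟹  x² − 37x + 210 = 0
x = 30 or x = 7, giving (30, −9) and (7, −28).
|(30, −9) − (7, −28)| = √((23)² + (19)²) = √890.

√890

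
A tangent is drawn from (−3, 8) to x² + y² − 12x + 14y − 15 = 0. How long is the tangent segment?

√206

Centre (6, −7), r² = 100. |PO|² = (−9)² + (15)² = 306.
By the tangent–radius right angle, tangent length = √(|PO|² − r²) = √206.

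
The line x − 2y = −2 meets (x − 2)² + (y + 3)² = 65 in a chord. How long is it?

6√5

Substitute y = (2 + x)/2:
5x² − 180 = 0  ⟹  x² − 36 = 0
x = 6 or x = −6, giving (6, 4) and (−6, −2).
Chord length = distance between (6, 4) and (−6, −2) = √180 = 6√5.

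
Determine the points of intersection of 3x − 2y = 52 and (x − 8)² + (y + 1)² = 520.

(2, −23) and (26, 13)

Express y = (−52 + 3x)/2 and substitute into the circle:
13x² − 364x + 676 = 0  ⟹  x² − 28x + 52 = 0
x = 26 or x = 2, giving (26, 13) and (2, −23).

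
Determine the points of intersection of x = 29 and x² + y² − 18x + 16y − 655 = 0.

(29, −28) and (29, 12)

The line gives x = 29. Substituting into the circle:
y² + 16y − 336 = 0
y = 12 or y = −28, giving (29, 12) and (29, −28).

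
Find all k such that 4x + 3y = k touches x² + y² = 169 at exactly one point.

k = −65 or k = 65

Tangency holds when the distance from the centre (0, 0) to the line equals the radius 13:
|4·0 + 3·0 − k| / √25 = 13
|k| = 13·5, so k = 65 or k = −65.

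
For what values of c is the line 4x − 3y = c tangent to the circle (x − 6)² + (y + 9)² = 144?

For a tangent, require d(centre, line) = r = 12.
|4·6 − 3·(−9) − c| / √25 = 12
|c − (51)| = 12·5, so c = 111 or c = −9.

c = −9 or c = 111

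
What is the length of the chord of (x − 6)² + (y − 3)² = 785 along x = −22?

The line gives x = −22. Substituting into the circle:
y² − 6y + 8 = 0
y = 4 or y = 2, giving (−22, 4) and (−22, 2).
|(−22, 4) − (−22, 2)| = √((0)² + (2)²) = 2.

2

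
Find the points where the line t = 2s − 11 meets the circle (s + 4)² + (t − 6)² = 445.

(−2, −15) and (14, 17)

From the line, t = 2s − 11. Substituting:
5s² − 60s − 140 = 0  ⟹  s² − 12s − 28 = 0
s = 14 or s = −2, giving (14, 17) and (−2, −15).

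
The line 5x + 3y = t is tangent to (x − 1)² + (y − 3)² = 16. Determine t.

The line touches the circle iff its distance from (1, 3) is 4:
|5·1 + 3·3 − t| / √34 = 4
|t − (14)| = 4√34.

t = 14 ± 4√34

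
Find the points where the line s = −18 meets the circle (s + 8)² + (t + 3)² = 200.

(−18, −13) and (−18, 7)

The line gives s = −18. Substituting into the circle:
t² + 6t − 91 = 0
t = 7 or t = −13, giving (−18, 7) and (−18, −13).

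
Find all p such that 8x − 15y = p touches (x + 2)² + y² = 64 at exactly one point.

p = −152 or p = 120

For a tangent, require d(centre, line) = r = 8.
|8·(−2) − 15·0 − p| / √289 = 8
|p − (−16)| = 8·17, so p = 120 or p = −152.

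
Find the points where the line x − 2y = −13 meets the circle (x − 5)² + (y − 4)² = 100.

(−5, 4) and (11, 12)

Express y = (13 + x)/2 and substitute into the circle:
5x² − 30x − 275 = 0  ⟹  x² − 6x − 55 = 0
x = 11 or x = −5, giving (11, 12) and (−5, 4).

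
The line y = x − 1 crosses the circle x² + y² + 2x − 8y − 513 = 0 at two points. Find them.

(−14, −15) and (18, 17)

Substitute y = x − 1:
2x² − 8x − 504 = 0  ⟹  x² − 4x − 252 = 0
x = 18 or x = −14, giving (18, 17) and (−14, −15).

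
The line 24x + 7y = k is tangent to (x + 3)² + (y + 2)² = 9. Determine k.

Tangency holds when the distance from the centre (−3, −2) to the line equals the radius 3:
|24·(−3) + 7·(−2) − k| / √625 = 3
|k − (−86)| = 3·25, so k = −11 or k = −161.

k = −161 or k = −11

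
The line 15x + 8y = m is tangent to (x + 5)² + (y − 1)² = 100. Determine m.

m = −237 or m = 103

The line touches the circle iff its distance from (−5, 1) is 10:
|15·(−5) + 8·1 − m| / √289 = 10
|m − (−67)| = 10·17, so m = 103 or m = −237.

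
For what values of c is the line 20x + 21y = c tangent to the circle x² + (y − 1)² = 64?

Tangency holds when the distance from the centre (0, 1) to the line equals the radius 8:
|20·0 + 21·1 − c| / √841 = 8
|c − (21)| = 8·29, so c = 253 or c = −211.

c = −211 or c = 253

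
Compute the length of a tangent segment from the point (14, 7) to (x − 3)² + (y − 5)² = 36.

√89

With centre O = (3, 5), |OP|² = 125 and r² = 36.
The tangent meets the radius at right angles, so tangent² = |PO|² − r² = 125 − 36 = 89.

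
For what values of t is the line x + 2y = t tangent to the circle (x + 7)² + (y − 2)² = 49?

t = −3 ± 7√5

Tangency holds when the distance from the centre (−7, 2) to the line equals the radius 7:
|1·(−7) + 2·2 − t| / √5 = 7
|t − (−3)| = 7√5.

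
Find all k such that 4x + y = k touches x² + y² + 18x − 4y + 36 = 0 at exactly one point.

k = −34 ± 7√17

For a tangent, require d(centre, line) = r = 7.
|4·(−9) + 1·2 − k| / √17 = 7
|k − (−34)| = 7√17.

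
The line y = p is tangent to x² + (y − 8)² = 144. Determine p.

For a tangent, require d(centre, line) = r = 12.
|0·0 + 1·8 − p| / √1 = 12
|p − (8)| = 12, so p = 20 or p = −4.

p = −4 or p = 20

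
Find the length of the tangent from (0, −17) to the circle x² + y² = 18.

The centre is (0, 0) and r = 3√2. The square of the distance from P to the centre is 0 + 289 = 289.
By the tangent–radius right angle, tangent length = √(|PO|² − r²) = √271.

√271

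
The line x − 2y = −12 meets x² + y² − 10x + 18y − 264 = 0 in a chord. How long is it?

10√5

Substitute y = (12 + x)/2:
5x² + 20x − 480 = 0  ⟹  x² + 4x − 96 = 0
x = 8 or x = −12, giving (8, 10) and (−12, 0).
Chord length = distance between (8, 10) and (−12, 0) = √500 = 10√5.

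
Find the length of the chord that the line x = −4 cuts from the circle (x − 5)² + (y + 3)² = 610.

46

Centre (5, −3), r² = 610. Perpendicular distance d from centre to line = |9| / √1 = 9.
Chord = 2√(r² − d²) = 2·√(529) = 46.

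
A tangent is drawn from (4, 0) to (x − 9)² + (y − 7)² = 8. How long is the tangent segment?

The centre is (9, 7) and r = 2√2. The square of the distance from P to the centre is 25 + 49 = 74.
By the tangent–radius right angle, tangent length = √(|PO|² − r²) = √66.

√66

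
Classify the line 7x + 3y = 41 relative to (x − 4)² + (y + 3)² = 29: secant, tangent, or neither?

secant

Centre (4, −3), r² = 29. Distance² from centre to line = (−22)²/58 = 242/29.
Since d² < r², the line cuts the circle twice.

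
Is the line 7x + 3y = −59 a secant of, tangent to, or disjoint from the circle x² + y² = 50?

Centre (0, 0), r² = 50. Distance² from centre to line = (59)²/58 = 3481/58.
Since d² > r², the line lies outside the circle.

disjoint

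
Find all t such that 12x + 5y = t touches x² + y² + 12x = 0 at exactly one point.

t = −150 or t = 6

For a tangent, require d(centre, line) = r = 6.
|12·(−6) + 5·0 − t| / √169 = 6
|t − (−72)| = 6·13, so t = 6 or t = −150.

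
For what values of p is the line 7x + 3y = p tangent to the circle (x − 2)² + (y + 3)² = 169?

p = 5 ± 13√58

Tangency holds when the distance from the centre (2, −3) to the line equals the radius 13:
|7·2 + 3·(−3) − p| / √58 = 13
|p − (5)| = 13√58.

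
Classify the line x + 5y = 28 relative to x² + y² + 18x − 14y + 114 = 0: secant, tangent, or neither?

secant

Centre (−9, 7), r² = 16. Distance² from centre to line = (−2)²/26 = 2/13.
Since d² < r², the line cuts the circle twice.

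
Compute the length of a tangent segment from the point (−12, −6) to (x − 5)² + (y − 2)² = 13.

The centre is (5, 2) and r = √13. The square of the distance from P to the centre is 289 + 64 = 353.
The tangent meets the radius at right angles, so tangent² = |PO|² − r² = 353 − 13 = 340.

2√85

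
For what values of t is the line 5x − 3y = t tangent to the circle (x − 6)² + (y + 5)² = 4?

t = 45 ± 2√34

Tangency holds when the distance from the centre (6, −5) to the line equals the radius 2:
|5·6 − 3·(−5) − t| / √34 = 2
|t − (45)| = 2√34.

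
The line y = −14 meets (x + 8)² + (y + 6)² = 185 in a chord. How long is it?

Express y = −14 and substitute into the circle:
x² + 16x − 57 = 0
x = 3 or x = −19, giving (3, −14) and (−19, −14).
|(3, −14) − (−19, −14)| = √((22)² + (0)²) = 22.

22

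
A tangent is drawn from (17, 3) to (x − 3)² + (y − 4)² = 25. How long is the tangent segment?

With centre O = (3, 4), |OP|² = 197 and r² = 25.
By the tangent–radius right angle, tangent length = √(|PO|² − r²) = √172 = 2√43.

2√43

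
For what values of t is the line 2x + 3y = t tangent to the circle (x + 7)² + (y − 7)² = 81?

t = 7 ± 9√13

Tangency holds when the distance from the centre (−7, 7) to the line equals the radius 9:
|2·(−7) + 3·7 − t| / √13 = 9
|t − (7)| = 9√13.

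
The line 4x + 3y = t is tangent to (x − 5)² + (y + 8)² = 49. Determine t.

Tangency holds when the distance from the centre (5, −8) to the line equals the radius 7:
|4·5 + 3·(−8) − t| / √25 = 7
|t − (−4)| = 7·5, so t = 31 or t = −39.

t = −39 or t = 31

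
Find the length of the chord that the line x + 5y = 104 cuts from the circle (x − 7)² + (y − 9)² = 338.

Centre (7, 9), r² = 338. Perpendicular distance d from centre to line = |−52| / √26 = 52/√26.
Half the chord is √(r² − d²) = √(234), so the full chord is 6√26.

6√26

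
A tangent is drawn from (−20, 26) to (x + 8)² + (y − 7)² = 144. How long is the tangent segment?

Centre (−8, 7), r² = 144. |PO|² = (−12)² + (19)² = 505.
The tangent meets the radius at right angles, so tangent² = |PO|² − r² = 505 − 144 = 361.

19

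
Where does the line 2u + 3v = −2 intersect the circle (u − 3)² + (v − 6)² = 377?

(−16, 10) and (14, −10)

Substitute v = (−2 − 2u)/3:
13u² + 26u − 2912 = 0  ⟹  u² + 2u − 224 = 0
u = 14 or u = −16, giving (14, −10) and (−16, 10).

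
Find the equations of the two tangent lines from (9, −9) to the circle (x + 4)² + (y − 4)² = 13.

3x + 2y = 9 and 2x + 3y = −9

Let a tangent through (9, −9) have slope m. Its distance from (−4, 4) must equal √13:
(−13m − (13))² = 13(m² + 1)
6m² + 13m + 6 = 0, so m = −3/2 or m = −2/3.
Through (9, −9) these give 3x + 2y = 9 and 2x + 3y = −9.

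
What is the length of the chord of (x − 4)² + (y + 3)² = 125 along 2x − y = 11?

10√5

Centre (4, −3), r² = 125. Perpendicular distance d from centre to line = |0| / √5 = 0/√5.
Half the chord is √(r² − d²) = √(125), so the full chord is 10√5.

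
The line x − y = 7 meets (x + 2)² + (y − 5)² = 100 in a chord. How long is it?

2√2

Centre (−2, 5), r² = 100. Perpendicular distance d from centre to line = |−14| / √2 = 14/√2.
Chord = 2√(r² − d²) = 2·√(2) = 2√2.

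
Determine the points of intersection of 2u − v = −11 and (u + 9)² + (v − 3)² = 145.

(−10, −9) and (0, 11)

From the line, v = 2u + 11. Substituting:
5u² + 50u = 0  ⟹  u² + 10u = 0
u = 0 or u = −10, giving (0, 11) and (−10, −9).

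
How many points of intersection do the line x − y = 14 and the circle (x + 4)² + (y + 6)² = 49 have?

0

Substituting the line into the circle gives 2x² − 8x + 31 = 0.
Discriminant = (−8)² − 4·2·(31) = −184 < 0.
No real roots: the line does not meet the circle.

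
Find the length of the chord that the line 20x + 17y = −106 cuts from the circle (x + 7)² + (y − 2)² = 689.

2√689

Express y = (−106 − 20x)/17 and substitute into the circle:
689x² + 9646x − 165360 = 0  ⟹  x² + 14x − 240 = 0
x = 10 or x = −24, giving (10, −18) and (−24, 22).
Chord length = distance between (10, −18) and (−24, 22) = √2756 = 2√689.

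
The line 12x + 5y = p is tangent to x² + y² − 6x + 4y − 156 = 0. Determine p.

Tangency holds when the distance from the centre (3, −2) to the line equals the radius 13:
|12·3 + 5·(−2) − p| / √169 = 13
|p − (26)| = 13·13, so p = 195 or p = −143.

p = −143 or p = 195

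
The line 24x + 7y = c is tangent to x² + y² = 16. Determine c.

The line touches the circle iff its distance from (0, 0) is 4:
|24·0 + 7·0 − c| / √625 = 4
|c| = 4·25, so c = 100 or c = −100.

c = −100 or c = 100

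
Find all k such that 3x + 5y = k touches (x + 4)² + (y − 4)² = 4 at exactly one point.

k = 8 ± 2√34

The line touches the circle iff its distance from (−4, 4) is 2:
|3·(−4) + 5·4 − k| / √34 = 2
|k − (8)| = 2√34.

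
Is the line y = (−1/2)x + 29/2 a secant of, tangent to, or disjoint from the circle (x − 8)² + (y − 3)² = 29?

disjoint

Substituting the line into the circle gives 5x² − 110x + 669 = 0.
Δ = 12100 − 13380 = −1280.
No real roots: the line does not meet the circle.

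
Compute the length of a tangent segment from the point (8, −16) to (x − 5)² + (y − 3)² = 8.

√362

Centre (5, 3), r² = 8. |PO|² = (3)² + (−19)² = 370.
By the tangent–radius right angle, tangent length = √(|PO|² − r²) = √362.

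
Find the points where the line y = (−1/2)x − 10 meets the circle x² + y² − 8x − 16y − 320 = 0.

(−12, −4) and (4, −12)

Substitute y = (−20 − x)/2:
5x² + 40x − 240 = 0  ⟹  x² + 8x − 48 = 0
x = 4 or x = −12, giving (4, −12) and (−12, −4).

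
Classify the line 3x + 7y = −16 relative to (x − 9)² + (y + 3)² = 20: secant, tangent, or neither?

secant

Centre (9, −3), r² = 20. Distance² from centre to line = (22)²/58 = 242/29.
Since d² < r², the line cuts the circle twice.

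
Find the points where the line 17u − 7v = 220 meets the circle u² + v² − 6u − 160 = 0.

Substitute v = (−220 + 17u)/7:
338u² − 7774u + 40560 = 0  ⟹  u² − 23u + 120 = 0
u = 15 or u = 8, giving (15, 5) and (8, −12).

(8, −12) and (15, 5)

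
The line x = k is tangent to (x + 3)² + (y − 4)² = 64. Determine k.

Tangency holds when the distance from the centre (−3, 4) to the line equals the radius 8:
|1·(−3) + 0·4 − k| / √1 = 8
|k − (−3)| = 8, so k = 5 or k = −11.

k = −11 or k = 5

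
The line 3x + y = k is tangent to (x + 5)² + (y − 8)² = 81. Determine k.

k = −7 ± 9√10

The line touches the circle iff its distance from (−5, 8) is 9:
|3·(−5) + 1·8 − k| / √10 = 9
|k − (−7)| = 9√10.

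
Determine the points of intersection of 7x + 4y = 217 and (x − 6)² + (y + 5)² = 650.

Express y = (217 − 7x)/4 and substitute into the circle:
65x² − 3510x + 46345 = 0  ⟹  x² − 54x + 713 = 0
x = 31 or x = 23, giving (31, 0) and (23, 14).

(23, 14) and (31, 0)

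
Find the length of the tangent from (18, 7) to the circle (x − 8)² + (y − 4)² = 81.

2√7

Centre (8, 4), r² = 81. |PO|² = (10)² + (3)² = 109.
Power of the point: PT² = |PO|² − r² = 28, so PT = 2√7.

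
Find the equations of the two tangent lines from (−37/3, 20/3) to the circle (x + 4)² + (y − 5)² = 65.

A line y − (20/3) = m(x − (−37/3)) is tangent when its distance from (−4, 5) is √65:
[m·(25/3) − (−5/3)]² = 65(m² + 1)
4m² + 25m − 56 = 0, so m = −8 or m = 7/4.
With m = −8: 8x + y = −92. With m = 7/4: 7x − 4y = −113.

8x + y = −92 and 7x − 4y = −113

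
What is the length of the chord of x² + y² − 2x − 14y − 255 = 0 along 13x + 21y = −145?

Express y = (−145 − 13x)/21 and substitute into the circle:
610x² + 6710x − 48800 = 0  ⟹  x² + 11x − 80 = 0
x = 5 or x = −16, giving (5, −10) and (−16, 3).
Chord length = distance between (5, −10) and (−16, 3) = √610 = √610.

√610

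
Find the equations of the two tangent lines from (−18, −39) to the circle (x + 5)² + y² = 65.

Write the tangent as mx − y + (−39 − m·(−18)) = 0 and set its distance from the centre to √65:
(13m − (39))² = 65(m² + 1)
4m² − 39m + 56 = 0, so m = 8 or m = 7/4.
Through (−18, −39) these give 8x − y = −105 and 7x − 4y = 30.

8x − y = −105 and 7x − 4y = 30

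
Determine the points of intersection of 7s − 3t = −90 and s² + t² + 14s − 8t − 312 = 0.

From the line, t = (90 + 7s)/3. Substituting:
58s² + 1218s + 3132 = 0  ⟹  s² + 21s + 54 = 0
s = −3 or s = −18, giving (−3, 23) and (−18, −12).

(−18, −12) and (−3, 23)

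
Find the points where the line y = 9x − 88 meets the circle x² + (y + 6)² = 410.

(7, −25) and (11, 11)

Express y = 9x − 88 and substitute into the circle:
82x² − 1476x + 6314 = 0  ⟹  x² − 18x + 77 = 0
x = 11 or x = 7, giving (11, 11) and (7, −25).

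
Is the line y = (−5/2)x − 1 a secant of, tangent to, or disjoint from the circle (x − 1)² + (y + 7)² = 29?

secant

Substituting the line into the circle gives 29x² − 128x + 32 = 0.
Discriminant = (−128)² − 4·29·(32) = 12672 > 0.
Two real roots: the line is a secant.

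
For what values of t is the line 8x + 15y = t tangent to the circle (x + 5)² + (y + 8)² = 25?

t = −245 or t = −75

For a tangent, require d(centre, line) = r = 5.
|8·(−5) + 15·(−8) − t| / √289 = 5
|t − (−160)| = 5·17, so t = −75 or t = −245.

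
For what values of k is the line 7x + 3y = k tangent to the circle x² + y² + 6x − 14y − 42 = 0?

For a tangent, require d(centre, line) = r = 10.
|7·(−3) + 3·7 − k| / √58 = 10
|k| = 10√58.

k = ±10√58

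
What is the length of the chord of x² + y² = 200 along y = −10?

Express y = −10 and substitute into the circle:
x² − 100 = 0
x = 10 or x = −10, giving (10, −10) and (−10, −10).
Chord length = distance between (10, −10) and (−10, −10) = √400 = 20.

20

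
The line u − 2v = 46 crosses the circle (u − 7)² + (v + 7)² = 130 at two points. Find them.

(10, −18) and (14, −16)

Express v = (−46 + u)/2 and substitute into the circle:
5u² − 120u + 700 = 0  ⟹  u² − 24u + 140 = 0
u = 14 or u = 10, giving (14, −16) and (10, −18).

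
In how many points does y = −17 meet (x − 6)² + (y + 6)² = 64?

Centre (6, −6), r² = 64. Distance² from centre to line = (11)² = 121.
Since d² > r², the line lies outside the circle.

0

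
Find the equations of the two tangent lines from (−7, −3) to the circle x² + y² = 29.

2x + 5y = −29 and 5x − 2y = −29

Write the tangent as mx − y + (−3 − m·(−7)) = 0 and set its distance from the centre to √29:
(7m − (3))² = 29(m² + 1)
10m² − 21m − 10 = 0, so m = −2/5 or m = 5/2.
Through (−7, −3) these give 2x + 5y = −29 and 5x − 2y = −29.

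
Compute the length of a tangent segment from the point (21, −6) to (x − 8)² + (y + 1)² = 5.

3√21

With centre O = (8, −1), |OP|² = 194 and r² = 5.
Power of the point: PT² = |PO|² − r² = 189, so PT = 3√21.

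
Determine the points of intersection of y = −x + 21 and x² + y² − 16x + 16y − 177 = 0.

(12, 9) and (25, −4)

From the line, y = −x + 21. Substituting:
2x² − 74x + 600 = 0  ⟹  x² − 37x + 300 = 0
x = 25 or x = 12, giving (25, −4) and (12, 9).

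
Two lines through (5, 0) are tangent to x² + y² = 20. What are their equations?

A line y − (0) = m(x − (5)) is tangent when its distance from (0, 0) is 2√5:
(−5m − (0))² = 20(m² + 1)
m² − 4 = 0, so m = −2 or m = 2.
Through (5, 0) these give 2x + y = 10 and 2x − y = 10.

2x + y = 10 and 2x − y = 10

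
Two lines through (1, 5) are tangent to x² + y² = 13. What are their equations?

Let a tangent through (1, 5) have slope m. Its distance from (0, 0) must equal √13:
(−1m − (−5))² = 13(m² + 1)
6m² + 5m − 6 = 0, so m = 2/3 or m = −3/2.
With m = 2/3: 2x − 3y = −13. With m = −3/2: 3x + 2y = 13.

2x − 3y = −13 and 3x + 2y = 13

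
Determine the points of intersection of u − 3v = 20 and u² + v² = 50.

(−1, −7) and (5, −5)

Substitute v = (−20 + u)/3:
10u² − 40u − 50 = 0  ⟹  u² − 4u − 5 = 0
u = 5 or u = −1, giving (5, −5) and (−1, −7).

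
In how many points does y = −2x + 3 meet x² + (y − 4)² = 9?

d² = (2·0 + 1·4 − (3))²/5 = 1/5; r² = 9.
Since d² < r², the line cuts the circle twice.

2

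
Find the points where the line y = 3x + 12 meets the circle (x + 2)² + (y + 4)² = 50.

From the line, y = 3x + 12. Substituting:
10x² + 100x + 210 = 0  ⟹  x² + 10x + 21 = 0
x = −3 or x = −7, giving (−3, 3) and (−7, −9).

(−7, −9) and (−3, 3)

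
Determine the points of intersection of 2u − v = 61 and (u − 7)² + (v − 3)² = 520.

Express v = 2u − 61 and substitute into the circle:
5u² − 270u + 3625 = 0  ⟹  u² − 54u + 725 = 0
u = 29 or u = 25, giving (29, −3) and (25, −11).

(25, −11) and (29, −3)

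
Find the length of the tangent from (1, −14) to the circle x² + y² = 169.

2√7

With centre O = (0, 0), |OP|² = 197 and r² = 169.
By the tangent–radius right angle, tangent length = √(|PO|² − r²) = √28 = 2√7.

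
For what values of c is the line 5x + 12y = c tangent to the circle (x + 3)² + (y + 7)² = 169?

c = −268 or c = 70

For a tangent, require d(centre, line) = r = 13.
|5·(−3) + 12·(−7) − c| / √169 = 13
|c − (−99)| = 13·13, so c = 70 or c = −268.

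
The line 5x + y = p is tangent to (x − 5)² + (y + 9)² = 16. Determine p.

p = 16 ± 4√26

Tangency holds when the distance from the centre (5, −9) to the line equals the radius 4:
|5·5 + 1·(−9) − p| / √26 = 4
|p − (16)| = 4√26.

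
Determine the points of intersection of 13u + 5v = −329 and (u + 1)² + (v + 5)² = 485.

Substitute v = (−329 − 13u)/5:
194u² + 7954u + 80316 = 0  ⟹  u² + 41u + 414 = 0
u = −18 or u = −23, giving (−18, −19) and (−23, −6).

(−23, −6) and (−18, −19)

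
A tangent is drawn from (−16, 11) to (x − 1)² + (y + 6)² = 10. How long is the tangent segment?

2√142

Centre (1, −6), r² = 10. |PO|² = (−17)² + (17)² = 578.
By the tangent–radius right angle, tangent length = √(|PO|² − r²) = √568 = 2√142.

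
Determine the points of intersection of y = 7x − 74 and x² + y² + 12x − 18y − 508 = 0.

(9, −11) and (14, 24)

From the line, y = 7x − 74. Substituting:
50x² − 1150x + 6300 = 0  ⟹  x² − 23x + 126 = 0
x = 14 or x = 9, giving (14, 24) and (9, −11).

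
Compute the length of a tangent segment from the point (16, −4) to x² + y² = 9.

The centre is (0, 0) and r = 3. The square of the distance from P to the centre is 256 + 16 = 272.
The tangent meets the radius at right angles, so tangent² = |PO|² − r² = 272 − 9 = 263.

√263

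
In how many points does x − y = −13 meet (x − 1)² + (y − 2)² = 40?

d² = (1·1 − 1·2 − (−13))²/2 = 72; r² = 40.
Since d² > r², the line lies outside the circle.

0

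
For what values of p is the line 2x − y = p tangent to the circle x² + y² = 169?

p = ±13√5

For a tangent, require d(centre, line) = r = 13.
|2·0 − 1·0 − p| / √5 = 13
|p| = 13√5.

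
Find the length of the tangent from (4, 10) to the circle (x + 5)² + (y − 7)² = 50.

With centre O = (−5, 7), |OP|² = 90 and r² = 50.
By the tangent–radius right angle, tangent length = √(|PO|² − r²) = √40 = 2√10.

2√10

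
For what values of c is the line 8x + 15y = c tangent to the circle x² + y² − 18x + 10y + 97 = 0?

For a tangent, require d(centre, line) = r = 3.
|8·9 + 15·(−5) − c| / √289 = 3
|c − (−3)| = 3·17, so c = 48 or c = −54.

c = −54 or c = 48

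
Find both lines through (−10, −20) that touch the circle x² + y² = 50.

Write the tangent as mx − y + (−20 − m·(−10)) = 0 and set its distance from the centre to 5√2:
(10m − (20))² = 50(m² + 1)
m² − 8m + 7 = 0, so m = 1 or m = 7.
With m = 1: x − y = 10. With m = 7: 7x − y = −50.

x − y = 10 and 7x − y = −50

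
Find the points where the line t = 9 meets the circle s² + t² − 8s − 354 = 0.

(−13, 9) and (21, 9)

Express t = 9 and substitute into the circle:
s² − 8s − 273 = 0
s = 21 or s = −13, giving (21, 9) and (−13, 9).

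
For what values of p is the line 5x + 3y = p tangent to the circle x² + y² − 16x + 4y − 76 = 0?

p = 34 ± 12√34

For a tangent, require d(centre, line) = r = 12.
|5·8 + 3·(−2) − p| / √34 = 12
|p − (34)| = 12√34.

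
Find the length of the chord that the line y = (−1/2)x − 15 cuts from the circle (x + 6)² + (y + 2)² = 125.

Centre (−6, −2), r² = 125. Perpendicular distance d from centre to line = |20| / √5 = 20/√5.
Half the chord is √(r² − d²) = √(45), so the full chord is 6√5.

6√5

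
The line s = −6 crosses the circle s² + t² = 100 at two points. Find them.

(−6, −8) and (−6, 8)

The line gives s = −6. Substituting into the circle:
t² − 64 = 0
t = 8 or t = −8, giving (−6, 8) and (−6, −8).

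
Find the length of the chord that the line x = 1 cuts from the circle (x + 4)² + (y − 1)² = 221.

28

The line gives x = 1. Substituting into the circle:
y² − 2y − 195 = 0
y = 15 or y = −13, giving (1, 15) and (1, −13).
|(1, 15) − (1, −13)| = √((0)² + (28)²) = 28.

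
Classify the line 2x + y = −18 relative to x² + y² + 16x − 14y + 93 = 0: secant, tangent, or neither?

secant

Substituting the line into the circle gives 5x² + 116x + 669 = 0.
Discriminant = (116)² − 4·5·(669) = 76 > 0.
Two real roots: the line is a secant.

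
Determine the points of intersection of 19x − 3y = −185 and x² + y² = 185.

(−11, −8) and (−8, 11)

Substitute y = (185 + 19x)/3:
370x² + 7030x + 32560 = 0  ⟹  x² + 19x + 88 = 0
x = −8 or x = −11, giving (−8, 11) and (−11, −8).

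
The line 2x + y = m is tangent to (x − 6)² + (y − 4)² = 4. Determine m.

m = 16 ± 2√5

For a tangent, require d(centre, line) = r = 2.
|2·6 + 1·4 − m| / √5 = 2
|m − (16)| = 2√5.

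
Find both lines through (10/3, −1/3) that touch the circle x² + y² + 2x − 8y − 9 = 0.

Let a tangent through (10/3, −1/3) have slope m. Its distance from (−1, 4) must equal √26:
[m·(−13/3) − (13/3)]² = 26(m² + 1)
5m² − 26m + 5 = 0, so m = 5 or m = 1/5.
With m = 5: 5x − y = 17. With m = 1/5: x − 5y = 5.

5x − y = 17 and x − 5y = 5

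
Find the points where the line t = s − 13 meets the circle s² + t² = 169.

Express t = s − 13 and substitute into the circle:
2s² − 26s = 0  ⟹  s² − 13s = 0
s = 13 or s = 0, giving (13, 0) and (0, −13).

(0, −13) and (13, 0)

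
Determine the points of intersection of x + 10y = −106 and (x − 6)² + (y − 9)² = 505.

(−6, −10) and (14, −12)

From the line, y = (−106 − x)/10. Substituting:
101x² − 808x − 8484 = 0  ⟹  x² − 8x − 84 = 0
x = 14 or x = −6, giving (14, −12) and (−6, −10).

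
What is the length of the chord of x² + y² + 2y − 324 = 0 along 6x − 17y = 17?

Centre (0, −1), r² = 325. Perpendicular distance d from centre to line = |0| / √325 = 0/√325.
Chord = 2√(r² − d²) = 2·√(325) = 10√13.

10√13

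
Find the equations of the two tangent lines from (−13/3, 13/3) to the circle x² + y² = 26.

Write the tangent as mx − y + (13/3 − m·(−13/3)) = 0 and set its distance from the centre to √26:
[m·(13/3) − (−13/3)]² = 26(m² + 1)
5m² − 26m + 5 = 0, so m = 5 or m = 1/5.
With m = 5: 5x − y = −26. With m = 1/5: x − 5y = −26.

5x − y = −26 and x − 5y = −26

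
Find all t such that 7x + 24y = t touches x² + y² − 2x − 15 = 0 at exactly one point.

The line touches the circle iff its distance from (1, 0) is 4:
|7·1 + 24·0 − t| / √625 = 4
|t − (7)| = 4·25, so t = 107 or t = −93.

t = −93 or t = 107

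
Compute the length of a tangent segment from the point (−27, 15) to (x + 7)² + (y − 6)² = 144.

√337

The centre is (−7, 6) and r = 12. The square of the distance from P to the centre is 400 + 81 = 481.
The tangent meets the radius at right angles, so tangent² = |PO|² − r² = 481 − 144 = 337.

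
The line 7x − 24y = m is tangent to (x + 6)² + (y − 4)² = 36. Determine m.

The line touches the circle iff its distance from (−6, 4) is 6:
|7·(−6) − 24·4 − m| / √625 = 6
|m − (−138)| = 6·25, so m = 12 or m = −288.

m = −288 or m = 12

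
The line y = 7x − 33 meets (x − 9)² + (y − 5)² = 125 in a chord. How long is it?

The distance from (9, 5) to the line is 25/√50, and r² = 125.
Half the chord is √(r² − d²) = √(225/2), so the full chord is 15√2.

15√2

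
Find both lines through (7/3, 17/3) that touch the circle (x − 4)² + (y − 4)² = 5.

Write the tangent as mx − y + (17/3 − m·(7/3)) = 0 and set its distance from the centre to √5:
[m·(5/3) − (−5/3)]² = 5(m² + 1)
2m² − 5m + 2 = 0, so m = 2 or m = 1/2.
With m = 2: 2x − y = −1. With m = 1/2: x − 2y = −9.

2x − y = −1 and x − 2y = −9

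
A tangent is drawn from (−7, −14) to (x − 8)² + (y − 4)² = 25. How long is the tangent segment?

2√131

With centre O = (8, 4), |OP|² = 549 and r² = 25.
The tangent meets the radius at right angles, so tangent² = |PO|² − r² = 549 − 25 = 524.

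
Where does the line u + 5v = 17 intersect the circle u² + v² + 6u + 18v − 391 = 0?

(−18, 7) and (17, 0)

Substitute v = (17 − u)/5:
26u² + 26u − 7956 = 0  ⟹  u² + u − 306 = 0
u = 17 or u = −18, giving (17, 0) and (−18, 7).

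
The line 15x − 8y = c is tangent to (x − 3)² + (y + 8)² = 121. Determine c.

For a tangent, require d(centre, line) = r = 11.
|15·3 − 8·(−8) − c| / √289 = 11
|c − (109)| = 11·17, so c = 296 or c = −78.

c = −78 or c = 296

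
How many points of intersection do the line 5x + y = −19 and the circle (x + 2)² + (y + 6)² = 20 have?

Substituting the line into the circle gives 26x² + 134x + 153 = 0.
Discriminant = (134)² − 4·26·(153) = 2044 > 0.
Two real roots: the line is a secant.

2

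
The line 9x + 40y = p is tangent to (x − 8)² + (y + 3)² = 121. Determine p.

p = −499 or p = 403

Tangency holds when the distance from the centre (8, −3) to the line equals the radius 11:
|9·8 + 40·(−3) − p| / √1681 = 11
|p − (−48)| = 11·41, so p = 403 or p = −499.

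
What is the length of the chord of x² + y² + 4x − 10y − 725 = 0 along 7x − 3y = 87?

Substitute y = (−87 + 7x)/3:
58x² − 1392x + 3654 = 0  ⟹  x² − 24x + 63 = 0
x = 21 or x = 3, giving (21, 20) and (3, −22).
|(21, 20) − (3, −22)| = √((18)² + (42)²) = 6√58.

6√58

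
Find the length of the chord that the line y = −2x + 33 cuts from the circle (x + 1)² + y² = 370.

10√5

The distance from (−1, 0) to the line is 35/√5, and r² = 370.
Chord = 2√(r² − d²) = 2·√(125) = 10√5.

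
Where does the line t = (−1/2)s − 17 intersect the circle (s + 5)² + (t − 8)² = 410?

Express t = (−34 − s)/2 and substitute into the circle:
5s² + 140s + 960 = 0  ⟹  s² + 28s + 192 = 0
s = −12 or s = −16, giving (−12, −11) and (−16, −9).

(−16, −9) and (−12, −11)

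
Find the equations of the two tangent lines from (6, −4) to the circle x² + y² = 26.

5x + y = 26 and x − 5y = 26

Let a tangent through (6, −4) have slope m. Its distance from (0, 0) must equal √26:
[m·(−6) − (4)]² = 26(m² + 1)
5m² + 24m − 5 = 0, so m = −5 or m = 1/5.
With m = −5: 5x + y = 26. With m = 1/5: x − 5y = 26.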